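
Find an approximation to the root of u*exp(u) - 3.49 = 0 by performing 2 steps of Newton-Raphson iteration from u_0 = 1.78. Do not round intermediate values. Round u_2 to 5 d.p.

1.16092

f'(u) = (u+1)*exp(u)
u_0 = 1.780000: f = 7.065144, f' = 16.485001 → u_1 = 1.780000 - (7.065144)/(16.485001) = 1.351420
u_1 = 1.351420: f = 1.730408, f' = 9.083315 → u_2 = 1.351420 - (1.730408)/(9.083315) = 1.160916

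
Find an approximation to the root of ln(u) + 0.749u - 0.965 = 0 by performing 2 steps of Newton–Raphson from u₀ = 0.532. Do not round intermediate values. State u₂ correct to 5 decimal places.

1.12257

f'(u) = 1/u + 0.749
u_0 = 0.532000: f = -1.197644, f' = 2.628699 → u_1 = 0.532000 - (-1.197644)/(2.628699) = 0.987603
u_1 = 0.987603: f = -0.237759, f' = 1.761552 → u_2 = 0.987603 - (-0.237759)/(1.761552) = 1.122575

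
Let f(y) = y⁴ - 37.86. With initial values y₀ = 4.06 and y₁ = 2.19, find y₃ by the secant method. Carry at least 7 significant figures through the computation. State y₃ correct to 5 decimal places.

2.51769

f(y_0) = 233.849069, f(y_1) = -14.857425
y_2 = 2.190000 - (-14.857425)·(2.190000 - 4.060000)/(-14.857425 - (233.849069)) = 2.301712; f(y_2) = -9.792510
y_3 = 2.301712 - (-9.792510)·(2.301712 - 2.190000)/(-9.792510 - (-14.857425)) = 2.517695; f(y_3) = 2.320216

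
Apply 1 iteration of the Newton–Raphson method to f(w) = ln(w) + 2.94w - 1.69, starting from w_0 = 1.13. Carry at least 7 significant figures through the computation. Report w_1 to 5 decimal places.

0.67132

f'(w) = 1/w + 2.94
w_0 = 1.130000: f = 1.754418, f' = 3.824956 → w_1 = 1.130000 - (1.754418)/(3.824956) = 0.671323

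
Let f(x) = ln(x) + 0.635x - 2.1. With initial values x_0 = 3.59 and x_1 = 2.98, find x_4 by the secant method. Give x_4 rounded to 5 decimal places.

2.12221

f(x_0) = 1.457802, f(x_1) = 0.884223
x_2 = 2.980000 - (0.884223)·(2.980000 - 3.590000)/(0.884223 - (1.457802)) = 2.039630; f(x_2) = -0.092066
x_3 = 2.039630 - (-0.092066)·(2.039630 - 2.980000)/(-0.092066 - (0.884223)) = 2.128309; f(x_3) = 0.006804
x_4 = 2.128309 - (0.006804)·(2.128309 - 2.039630)/(0.006804 - (-0.092066)) = 2.122206; f(x_4) = 0.000057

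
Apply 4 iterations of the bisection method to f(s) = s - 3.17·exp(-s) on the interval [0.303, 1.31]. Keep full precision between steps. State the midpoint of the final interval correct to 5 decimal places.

f(0.303000) = -2.038359, f(1.310000) = 0.454670 (opposite signs)
step 1: m = 0.806500, f(m) = -0.608644 < 0 → root in [0.806500, 1.310000]
step 2: m = 1.058250, f(m) = -0.041939 < 0 → root in [1.058250, 1.310000]
step 3: m = 1.184125, f(m) = 0.214061 > 0 → root in [1.058250, 1.184125]
step 4: m = 1.121188, f(m) = 0.088108 > 0 → root in [1.058250, 1.121188]
Midpoint of [1.058250, 1.121188] = 1.089719

1.08972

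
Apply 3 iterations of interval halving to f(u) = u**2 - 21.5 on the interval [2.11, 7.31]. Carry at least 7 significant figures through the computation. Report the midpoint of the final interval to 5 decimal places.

4.38500

f(2.110000) = -17.047900, f(7.310000) = 31.936100 (opposite signs)
step 1: m = 4.710000, f(m) = 0.684100 > 0 → root in [2.110000, 4.710000]
step 2: m = 3.410000, f(m) = -9.871900 < 0 → root in [3.410000, 4.710000]
step 3: m = 4.060000, f(m) = -5.016400 < 0 → root in [4.060000, 4.710000]
Midpoint of [4.060000, 4.710000] = 4.385000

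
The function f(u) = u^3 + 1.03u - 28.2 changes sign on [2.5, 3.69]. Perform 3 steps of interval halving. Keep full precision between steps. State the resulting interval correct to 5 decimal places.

[2.79750, 2.94625]

f(2.500000) = -10.000000, f(3.690000) = 25.844109 (opposite signs)
step 1: m = 3.095000, f(m) = 4.634932 > 0 → root in [2.500000, 3.095000]
step 2: m = 2.797500, f(m) = -3.425323 < 0 → root in [2.797500, 3.095000]
step 3: m = 2.946250, f(m) = 0.409234 > 0 → root in [2.797500, 2.946250]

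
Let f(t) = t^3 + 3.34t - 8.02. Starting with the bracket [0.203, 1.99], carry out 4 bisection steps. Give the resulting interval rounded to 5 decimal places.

f(0.203000) = -7.333615, f(1.990000) = 6.507199 (opposite signs)
step 1: m = 1.096500, f(m) = -3.039355 < 0 → root in [1.096500, 1.990000]
step 2: m = 1.543250, f(m) = 0.809891 > 0 → root in [1.096500, 1.543250]
step 3: m = 1.319875, f(m) = -1.312303 < 0 → root in [1.319875, 1.543250]
step 4: m = 1.431563, f(m) = -0.304778 < 0 → root in [1.431563, 1.543250]

[1.43156, 1.54325]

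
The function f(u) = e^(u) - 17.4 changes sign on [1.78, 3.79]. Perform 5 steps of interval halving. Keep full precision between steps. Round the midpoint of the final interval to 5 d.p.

2.87922

f(1.780000) = -11.470144, f(3.790000) = 26.856400 (opposite signs)
step 1: m = 2.785000, f(m) = -1.200182 < 0 → root in [2.785000, 3.790000]
step 2: m = 3.287500, f(m) = 9.375840 > 0 → root in [2.785000, 3.287500]
step 3: m = 3.036250, f(m) = 3.426995 > 0 → root in [2.785000, 3.036250]
step 4: m = 2.910625, f(m) = 0.968275 > 0 → root in [2.785000, 2.910625]
step 5: m = 2.847812, f(m) = -0.149994 < 0 → root in [2.847812, 2.910625]
Midpoint of [2.847812, 2.910625] = 2.879219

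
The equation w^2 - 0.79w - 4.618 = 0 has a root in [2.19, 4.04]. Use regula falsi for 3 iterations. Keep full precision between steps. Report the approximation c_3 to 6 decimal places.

2.573239

f(2.190000) = -1.552000, f(4.040000) = 8.512000
step 1: c = 2.475294, f(c) = -0.446401 < 0 → new bracket [2.475294, 4.040000]
step 2: c = 2.553264, f(c) = -0.115921 < 0 → new bracket [2.553264, 4.040000]
step 3: c = 2.573239, f(c) = -0.029299 < 0 → new bracket [2.573239, 4.040000]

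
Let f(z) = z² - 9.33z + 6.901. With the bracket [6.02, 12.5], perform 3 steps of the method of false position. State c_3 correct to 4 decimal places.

8.3767

f(6.020000) = -13.025200, f(12.500000) = 46.526000
step 1: c = 7.437323, f(c) = -7.175449 < 0 → new bracket [7.437323, 12.500000]
step 2: c = 8.113785, f(c) = -2.967107 < 0 → new bracket [8.113785, 12.500000]
step 3: c = 8.376738, f(c) = -1.084225 < 0 → new bracket [8.376738, 12.500000]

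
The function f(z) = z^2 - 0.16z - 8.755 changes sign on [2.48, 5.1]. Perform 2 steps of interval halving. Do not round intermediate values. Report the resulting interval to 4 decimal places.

[2.4800, 3.1350]

f(2.480000) = -3.001400, f(5.100000) = 16.439000 (opposite signs)
step 1: m = 3.790000, f(m) = 5.002700 > 0 → root in [2.480000, 3.790000]
step 2: m = 3.135000, f(m) = 0.571625 > 0 → root in [2.480000, 3.135000]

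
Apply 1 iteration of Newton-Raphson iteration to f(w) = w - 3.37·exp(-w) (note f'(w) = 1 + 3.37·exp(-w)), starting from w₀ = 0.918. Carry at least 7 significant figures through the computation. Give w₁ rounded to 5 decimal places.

w_0 = 0.918000: f = -0.427698, f' = 2.345698 → w_1 = 0.918000 - (-0.427698)/(2.345698) = 1.100333

1.10033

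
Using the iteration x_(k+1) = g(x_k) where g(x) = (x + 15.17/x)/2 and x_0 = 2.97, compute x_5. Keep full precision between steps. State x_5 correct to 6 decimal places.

x_1 = g(2.970000) = 4.038872
x_2 = g(4.038872) = 3.897436
x_3 = g(3.897436) = 3.894869
x_4 = g(3.894869) = 3.894868
x_5 = g(3.894868) = 3.894868

3.894868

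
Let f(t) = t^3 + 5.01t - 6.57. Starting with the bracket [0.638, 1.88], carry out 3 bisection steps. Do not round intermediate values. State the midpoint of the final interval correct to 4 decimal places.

f(0.638000) = -3.113926, f(1.880000) = 9.493472 (opposite signs)
step 1: m = 1.259000, f(m) = 1.733207 > 0 → root in [0.638000, 1.259000]
step 2: m = 0.948500, f(m) = -0.964695 < 0 → root in [0.948500, 1.259000]
step 3: m = 1.103750, f(m) = 0.304446 > 0 → root in [0.948500, 1.103750]
Midpoint of [0.948500, 1.103750] = 1.026125

1.0261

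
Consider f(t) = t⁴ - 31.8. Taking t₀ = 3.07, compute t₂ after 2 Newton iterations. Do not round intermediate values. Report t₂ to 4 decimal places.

2.3973

Newton update: t ← t − f(t)/f'(t).
f'(t) = 4t³
t_0 = 3.070000: f = 57.028740, f' = 115.737772 → t_1 = 3.070000 - (57.028740)/(115.737772) = 2.577259
t_1 = 2.577259: f = 12.319674, f' = 68.475342 → t_2 = 2.577259 - (12.319674)/(68.475342) = 2.397345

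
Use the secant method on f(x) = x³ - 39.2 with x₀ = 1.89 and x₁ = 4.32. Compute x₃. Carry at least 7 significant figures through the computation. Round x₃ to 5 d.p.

3.28922

f(x_0) = -32.448731, f(x_1) = 41.421568
x_2 = 4.320000 - (41.421568)·(4.320000 - 1.890000)/(41.421568 - (-32.448731)) = 2.957417; f(x_2) = -13.333497
x_3 = 2.957417 - (-13.333497)·(2.957417 - 4.320000)/(-13.333497 - (41.421568)) = 3.289222; f(x_3) = -3.613972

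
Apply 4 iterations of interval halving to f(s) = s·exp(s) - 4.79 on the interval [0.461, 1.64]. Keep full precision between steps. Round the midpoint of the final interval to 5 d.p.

f(0.461000) = -4.059011, f(1.640000) = 3.664478 (opposite signs)
step 1: m = 1.050500, f(m) = -1.786536 < 0 → root in [1.050500, 1.640000]
step 2: m = 1.345250, f(m) = 0.374611 > 0 → root in [1.050500, 1.345250]
step 3: m = 1.197875, f(m) = -0.821357 < 0 → root in [1.197875, 1.345250]
step 4: m = 1.271562, f(m) = -0.255073 < 0 → root in [1.271562, 1.345250]
Midpoint of [1.271562, 1.345250] = 1.308406

1.30841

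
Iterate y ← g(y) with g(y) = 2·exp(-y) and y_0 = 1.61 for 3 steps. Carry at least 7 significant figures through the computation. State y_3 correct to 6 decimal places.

0.523199

y_1 = g(1.610000) = 0.399775
y_2 = g(0.399775) = 1.340941
y_3 = g(1.340941) = 0.523199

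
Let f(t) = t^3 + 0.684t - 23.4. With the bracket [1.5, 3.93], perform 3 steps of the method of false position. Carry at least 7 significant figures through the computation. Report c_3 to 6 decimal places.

f(1.500000) = -18.999000, f(3.930000) = 39.986577
step 1: c = 2.282693, f(c) = -9.944246 < 0 → new bracket [2.282693, 3.930000]
step 2: c = 2.610771, f(c) = -3.818889 < 0 → new bracket [2.610771, 3.930000]
step 3: c = 2.725779, f(c) = -1.283374 < 0 → new bracket [2.725779, 3.930000]

2.725779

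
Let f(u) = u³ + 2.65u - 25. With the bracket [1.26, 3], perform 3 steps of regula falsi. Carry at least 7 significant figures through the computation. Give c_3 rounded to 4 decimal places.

False-position update: c = (a·f(b) − b·f(a))/(f(b) − f(a)); replace the endpoint whose sign matches f(c).
f(1.260000) = -19.660624, f(3.000000) = 9.950000
step 1: c = 2.415311, f(c) = -4.509156 < 0 → new bracket [2.415311, 3.000000]
step 2: c = 2.597649, f(c) = -0.587861 < 0 → new bracket [2.597649, 3.000000]
step 3: c = 2.620095, f(c) = -0.070074 < 0 → new bracket [2.620095, 3.000000]

2.6201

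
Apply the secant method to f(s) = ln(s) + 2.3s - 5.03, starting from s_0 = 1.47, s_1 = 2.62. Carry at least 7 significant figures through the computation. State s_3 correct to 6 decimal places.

1.906007

f(s_0) = -1.263738, f(s_1) = 1.959174
s_2 = 2.620000 - (1.959174)·(2.620000 - 1.470000)/(1.959174 - (-1.263738)) = 1.920927; f(s_2) = 0.040940
s_3 = 1.920927 - (0.040940)·(1.920927 - 2.620000)/(0.040940 - (1.959174)) = 1.906007; f(s_3) = -0.001173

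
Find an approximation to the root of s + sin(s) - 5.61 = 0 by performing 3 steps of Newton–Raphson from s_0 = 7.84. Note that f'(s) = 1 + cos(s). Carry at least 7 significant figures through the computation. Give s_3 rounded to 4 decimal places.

5.9143

s_0 = 7.840000: f = 3.229902, f' = 1.013981 → s_1 = 7.840000 - (3.229902)/(1.013981) = 4.654633
s_1 = 4.654633: f = -1.953700, f' = 0.942276 → s_2 = 4.654633 - (-1.953700)/(0.942276) = 6.728016
s_2 = 6.728016: f = 1.548322, f' = 1.902683 → s_3 = 6.728016 - (1.548322)/(1.902683) = 5.914259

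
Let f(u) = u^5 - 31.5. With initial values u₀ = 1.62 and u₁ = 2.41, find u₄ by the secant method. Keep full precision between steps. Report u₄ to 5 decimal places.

f(u_0) = -20.342290, f(u_1) = 49.799002
u_2 = 2.410000 - (49.799002)·(2.410000 - 1.620000)/(49.799002 - (-20.342290)) = 1.849115; f(u_2) = -9.881807
u_3 = 1.849115 - (-9.881807)·(1.849115 - 2.410000)/(-9.881807 - (49.799002)) = 1.941985; f(u_3) = -3.879649
u_4 = 1.941985 - (-3.879649)·(1.941985 - 1.849115)/(-3.879649 - (-9.881807)) = 2.002014; f(u_4) = 0.661428

2.00201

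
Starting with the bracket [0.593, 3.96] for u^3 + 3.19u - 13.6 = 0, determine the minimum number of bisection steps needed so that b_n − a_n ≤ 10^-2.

Initial width b − a = 3.96 − 0.593 = 3.367000.
After n steps the width is (b−a)/2^n; need (b−a)/2^n ≤ 10^-2.
So n ≥ log₂(3.367000/10^-2) = log₂(336.7000) ≈ 8.3953.
Hence n = 9.

9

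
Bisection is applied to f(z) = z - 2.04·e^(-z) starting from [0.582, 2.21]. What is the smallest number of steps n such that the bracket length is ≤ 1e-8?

Initial width b − a = 2.21 − 0.582 = 1.628000.
After n steps the width is (b−a)/2^n; need (b−a)/2^n ≤ 1e-8.
So n ≥ log₂(1.628000/1e-8) = log₂(162800000.0000) ≈ 27.2785.
Hence n = 28.

28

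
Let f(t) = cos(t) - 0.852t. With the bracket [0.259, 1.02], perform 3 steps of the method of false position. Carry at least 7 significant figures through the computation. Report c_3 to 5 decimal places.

f(0.259000) = 0.745979, f(1.020000) = -0.345674
step 1: c = 0.779028, f(c) = 0.047865 > 0 → new bracket [0.779028, 1.020000]
step 2: c = 0.808337, f(c) = 0.001999 > 0 → new bracket [0.808337, 1.020000]
step 3: c = 0.809554, f(c) = 0.000082 > 0 → new bracket [0.809554, 1.020000]

0.80955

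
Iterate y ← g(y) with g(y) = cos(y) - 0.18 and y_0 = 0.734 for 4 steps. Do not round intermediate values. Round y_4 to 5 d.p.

0.64174

y_1 = g(0.734000) = 0.562501
y_2 = g(0.562501) = 0.665924
y_3 = g(0.665924) = 0.606346
y_4 = g(0.606346) = 0.641736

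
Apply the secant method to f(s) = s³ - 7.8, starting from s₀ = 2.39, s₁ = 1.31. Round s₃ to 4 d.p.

Secant update: s_(k+1) = s_k − f(s_k)·(s_k − s_(k-1))/(f(s_k) − f(s_(k-1))).
f(s_0) = 5.851919, f(s_1) = -5.551909
s_2 = 1.310000 - (-5.551909)·(1.310000 - 2.390000)/(-5.551909 - (5.851919)) = 1.835794; f(s_2) = -1.613120
s_3 = 1.835794 - (-1.613120)·(1.835794 - 1.310000)/(-1.613120 - (-5.551909)) = 2.051131; f(s_3) = 0.829394

2.0511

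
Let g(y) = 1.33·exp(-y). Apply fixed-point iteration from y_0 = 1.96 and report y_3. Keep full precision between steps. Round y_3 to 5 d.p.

y_1 = g(1.960000) = 0.187342
y_2 = g(0.187342) = 1.102783
y_3 = g(1.102783) = 0.441488

0.44149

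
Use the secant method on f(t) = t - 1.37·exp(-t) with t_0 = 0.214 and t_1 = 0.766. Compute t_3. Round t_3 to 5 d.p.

0.68819

f(t_0) = -0.892067, f(t_1) = 0.129130
t_2 = 0.766000 - (0.129130)·(0.766000 - 0.214000)/(0.129130 - (-0.892067)) = 0.696200; f(t_2) = 0.013288
t_3 = 0.696200 - (0.013288)·(0.696200 - 0.766000)/(0.013288 - (0.129130)) = 0.688193; f(t_3) = -0.000208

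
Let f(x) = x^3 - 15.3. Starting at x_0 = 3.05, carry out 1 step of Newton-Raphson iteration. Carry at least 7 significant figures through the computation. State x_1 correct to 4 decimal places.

f'(x) = 3x^2
x_0 = 3.050000: f = 13.072625, f' = 27.907500 → x_1 = 3.050000 - (13.072625)/(27.907500) = 2.581573

2.5816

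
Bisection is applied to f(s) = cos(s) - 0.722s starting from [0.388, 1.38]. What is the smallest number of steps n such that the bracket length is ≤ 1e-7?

Initial width b − a = 1.38 − 0.388 = 0.992000.
After n steps the width is (b−a)/2^n; need (b−a)/2^n ≤ 1e-7.
So n ≥ log₂(0.992000/1e-7) = log₂(9920000.0000) ≈ 23.2419.
Hence n = 24.

24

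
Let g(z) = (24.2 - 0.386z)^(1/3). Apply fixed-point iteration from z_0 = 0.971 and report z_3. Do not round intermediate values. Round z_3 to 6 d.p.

z_1 = g(0.971000) = 2.877479
z_2 = g(2.877479) = 2.847542
z_3 = g(2.847542) = 2.848017

2.848017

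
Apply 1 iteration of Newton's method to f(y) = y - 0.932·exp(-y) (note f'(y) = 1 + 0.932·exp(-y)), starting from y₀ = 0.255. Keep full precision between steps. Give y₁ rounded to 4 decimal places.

0.5263

y_0 = 0.255000: f = -0.467222, f' = 1.722222 → y_1 = 0.255000 - (-0.467222)/(1.722222) = 0.526290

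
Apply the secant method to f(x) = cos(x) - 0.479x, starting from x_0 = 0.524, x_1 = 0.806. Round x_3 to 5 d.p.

1.04393

f(x_0) = 0.614829, f(x_1) = 0.306316
x_2 = 0.806000 - (0.306316)·(0.806000 - 0.524000)/(0.306316 - (0.614829)) = 1.085992; f(x_2) = -0.054155
x_3 = 1.085992 - (-0.054155)·(1.085992 - 0.806000)/(-0.054155 - (0.306316)) = 1.043928; f(x_3) = 0.002788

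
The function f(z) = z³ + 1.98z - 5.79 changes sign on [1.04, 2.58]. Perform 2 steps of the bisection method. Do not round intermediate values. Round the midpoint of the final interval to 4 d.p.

f(1.040000) = -2.605936, f(2.580000) = 16.491912 (opposite signs)
step 1: m = 1.810000, f(m) = 3.723541 > 0 → root in [1.040000, 1.810000]
step 2: m = 1.425000, f(m) = -0.074859 < 0 → root in [1.425000, 1.810000]
Midpoint of [1.425000, 1.810000] = 1.617500

1.6175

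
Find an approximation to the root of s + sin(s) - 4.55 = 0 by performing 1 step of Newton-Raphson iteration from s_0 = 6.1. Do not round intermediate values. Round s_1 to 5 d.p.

5.41031

Newton update: s ← s − f(s)/f'(s).
f'(s) = 1 + cos(s)
s_0 = 6.100000: f = 1.367837, f' = 1.983268 → s_1 = 6.100000 - (1.367837)/(1.983268) = 5.410311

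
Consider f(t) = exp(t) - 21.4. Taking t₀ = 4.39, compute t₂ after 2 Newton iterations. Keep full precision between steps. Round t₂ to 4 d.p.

3.2086

Newton update: t ← t − f(t)/f'(t).
f'(t) = exp(t)
t_0 = 4.390000: f = 59.240419, f' = 80.640419 → t_1 = 4.390000 - (59.240419)/(80.640419) = 3.655376
t_1 = 3.655376: f = 17.282048, f' = 38.682048 → t_2 = 3.655376 - (17.282048)/(38.682048) = 3.208604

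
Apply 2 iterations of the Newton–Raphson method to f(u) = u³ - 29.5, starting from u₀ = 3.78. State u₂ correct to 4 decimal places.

3.0942

f'(u) = 3u²
u_0 = 3.780000: f = 24.510152, f' = 42.865200 → u_1 = 3.780000 - (24.510152)/(42.865200) = 3.208204
u_1 = 3.208204: f = 3.520672, f' = 30.877718 → u_2 = 3.208204 - (3.520672)/(30.877718) = 3.094184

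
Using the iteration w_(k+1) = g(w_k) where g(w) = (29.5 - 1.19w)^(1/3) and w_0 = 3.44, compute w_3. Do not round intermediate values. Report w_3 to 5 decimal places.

w_1 = g(3.440000) = 2.939777
w_2 = g(2.939777) = 2.962559
w_3 = g(2.962559) = 2.961529

2.96153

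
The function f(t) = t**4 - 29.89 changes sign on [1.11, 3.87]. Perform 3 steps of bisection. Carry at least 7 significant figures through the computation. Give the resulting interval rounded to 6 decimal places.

[2.145000, 2.490000]

f(1.110000) = -28.371930, f(3.870000) = 194.417534 (opposite signs)
step 1: m = 2.490000, f(m) = 8.551240 > 0 → root in [1.110000, 2.490000]
step 2: m = 1.800000, f(m) = -19.392400 < 0 → root in [1.800000, 2.490000]
step 3: m = 2.145000, f(m) = -8.720569 < 0 → root in [2.145000, 2.490000]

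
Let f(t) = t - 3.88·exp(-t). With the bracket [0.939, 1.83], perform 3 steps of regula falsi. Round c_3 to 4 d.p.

f(0.939000) = -0.578152, f(1.830000) = 1.207595
step 1: c = 1.227470, f(c) = 0.090501 > 0 → new bracket [0.939000, 1.227470]
step 2: c = 1.188426, f(c) = 0.006188 > 0 → new bracket [0.939000, 1.188426]
step 3: c = 1.185785, f(c) = 0.000420 > 0 → new bracket [0.939000, 1.185785]

1.1858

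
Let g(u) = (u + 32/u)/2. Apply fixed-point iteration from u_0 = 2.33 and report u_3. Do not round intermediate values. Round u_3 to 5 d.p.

5.66712

u_1 = g(2.330000) = 8.031953
u_2 = g(8.031953) = 6.008020
u_3 = g(6.008020) = 5.667117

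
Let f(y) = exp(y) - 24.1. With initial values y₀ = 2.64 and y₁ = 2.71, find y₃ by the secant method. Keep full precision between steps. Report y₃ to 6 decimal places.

Secant update: y_(k+1) = y_k − f(y_k)·(y_k − y_(k-1))/(f(y_k) − f(y_(k-1))).
f(y_0) = -10.086796, f(y_1) = -9.070724
y_2 = 2.710000 - (-9.070724)·(2.710000 - 2.640000)/(-9.070724 - (-10.086796)) = 3.334907; f(y_2) = 3.975779
y_3 = 3.334907 - (3.975779)·(3.334907 - 2.710000)/(3.975779 - (-9.070724)) = 3.144474; f(y_3) = -0.892544

3.144474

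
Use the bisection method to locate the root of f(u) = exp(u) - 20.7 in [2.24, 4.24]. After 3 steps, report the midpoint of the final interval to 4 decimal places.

f(2.240000) = -11.306669, f(4.240000) = 48.707852 (opposite signs)
step 1: m = 3.240000, f(m) = 4.833722 > 0 → root in [2.240000, 3.240000]
step 2: m = 2.740000, f(m) = -5.213015 < 0 → root in [2.740000, 3.240000]
step 3: m = 2.990000, f(m) = -0.814318 < 0 → root in [2.990000, 3.240000]
Midpoint of [2.990000, 3.240000] = 3.115000

3.1150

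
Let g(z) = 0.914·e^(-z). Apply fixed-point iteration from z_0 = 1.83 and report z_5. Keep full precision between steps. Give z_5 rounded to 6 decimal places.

0.499861

z_1 = g(1.830000) = 0.146618
z_2 = g(0.146618) = 0.789352
z_3 = g(0.789352) = 0.415083
z_4 = g(0.415083) = 0.603501
z_5 = g(0.603501) = 0.499861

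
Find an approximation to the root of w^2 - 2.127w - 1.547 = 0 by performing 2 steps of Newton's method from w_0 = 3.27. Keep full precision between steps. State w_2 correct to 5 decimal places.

Newton update: w ← w − f(w)/f'(w).
f'(w) = 2w - 2.127
w_0 = 3.270000: f = 2.190610, f' = 4.413000 → w_1 = 3.270000 - (2.190610)/(4.413000) = 2.773601
w_1 = 2.773601: f = 0.246412, f' = 3.420201 → w_2 = 2.773601 - (0.246412)/(3.420201) = 2.701555

2.70155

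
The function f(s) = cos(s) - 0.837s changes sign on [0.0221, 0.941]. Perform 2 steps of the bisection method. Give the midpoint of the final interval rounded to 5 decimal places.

f(0.022100) = 0.981258, f(0.941000) = -0.198637 (opposite signs)
step 1: m = 0.481550, f(m) = 0.483221 > 0 → root in [0.481550, 0.941000]
step 2: m = 0.711275, f(m) = 0.162193 > 0 → root in [0.711275, 0.941000]
Midpoint of [0.711275, 0.941000] = 0.826137

0.82614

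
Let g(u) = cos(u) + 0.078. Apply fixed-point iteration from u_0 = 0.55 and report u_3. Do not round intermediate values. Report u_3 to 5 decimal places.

0.85845

u_1 = g(0.550000) = 0.930525
u_2 = g(0.930525) = 0.675413
u_3 = g(0.675413) = 0.858449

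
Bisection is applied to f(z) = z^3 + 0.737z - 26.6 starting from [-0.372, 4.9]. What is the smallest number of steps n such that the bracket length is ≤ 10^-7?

Initial width b − a = 4.9 − -0.372 = 5.272000.
After n steps the width is (b−a)/2^n; need (b−a)/2^n ≤ 10^-7.
So n ≥ log₂(5.272000/10^-7) = log₂(52720000.0000) ≈ 25.6518.
Hence n = 26.

26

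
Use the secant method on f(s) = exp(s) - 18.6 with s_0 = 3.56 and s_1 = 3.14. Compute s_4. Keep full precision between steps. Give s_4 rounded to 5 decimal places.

2.92335

f(s_0) = 16.563197, f(s_1) = 4.503867
s_2 = 3.140000 - (4.503867)·(3.140000 - 3.560000)/(4.503867 - (16.563197)) = 2.983140; f(s_2) = 1.149738
s_3 = 2.983140 - (1.149738)·(2.983140 - 3.140000)/(1.149738 - (4.503867)) = 2.929371; f(s_3) = 0.115862
s_4 = 2.929371 - (0.115862)·(2.929371 - 2.983140)/(0.115862 - (1.149738)) = 2.923346; f(s_4) = 0.003426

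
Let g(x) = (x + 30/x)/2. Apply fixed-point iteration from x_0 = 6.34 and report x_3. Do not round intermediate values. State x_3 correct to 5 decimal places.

5.47723

x_1 = g(6.340000) = 5.535931
x_2 = g(5.535931) = 5.477537
x_3 = g(5.477537) = 5.477226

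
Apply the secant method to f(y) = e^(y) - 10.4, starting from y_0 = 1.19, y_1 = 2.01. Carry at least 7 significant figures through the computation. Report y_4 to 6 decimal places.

Secant update: y_(k+1) = y_k − f(y_k)·(y_k − y_(k-1))/(f(y_k) − f(y_(k-1))).
f(y_0) = -7.112919, f(y_1) = -2.936683
y_2 = 2.010000 - (-2.936683)·(2.010000 - 1.190000)/(-2.936683 - (-7.112919)) = 2.586615; f(y_2) = 2.884725
y_3 = 2.586615 - (2.884725)·(2.586615 - 2.010000)/(2.884725 - (-2.936683)) = 2.300881; f(y_3) = -0.417030
y_4 = 2.300881 - (-0.417030)·(2.300881 - 2.586615)/(-0.417030 - (2.884725)) = 2.336970; f(y_4) = -0.050166

2.336970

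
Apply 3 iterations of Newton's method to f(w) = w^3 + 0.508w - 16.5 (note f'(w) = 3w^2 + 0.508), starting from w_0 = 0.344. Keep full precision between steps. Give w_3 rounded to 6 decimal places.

8.569994

w_0 = 0.344000: f = -16.284540, f' = 0.863008 → w_1 = 0.344000 - (-16.284540)/(0.863008) = 19.213513
w_1 = 19.213513: f = 7086.102949, f' = 1107.985211 → w_2 = 19.213513 - (7086.102949)/(1107.985211) = 12.818028
w_2 = 12.818028: f = 2096.036951, f' = 493.413492 → w_3 = 12.818028 - (2096.036951)/(493.413492) = 8.569994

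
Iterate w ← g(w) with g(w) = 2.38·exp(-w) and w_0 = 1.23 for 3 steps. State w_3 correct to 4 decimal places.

0.7262

w_1 = g(1.230000) = 0.695656
w_2 = g(0.695656) = 1.187018
w_3 = g(1.187018) = 0.726209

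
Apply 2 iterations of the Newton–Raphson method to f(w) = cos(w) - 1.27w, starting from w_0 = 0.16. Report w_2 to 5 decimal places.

0.63537

Newton update: w ← w − f(w)/f'(w).
f'(w) = -sin(w) - 1.27
w_0 = 0.160000: f = 0.784027, f' = -1.429318 → w_1 = 0.160000 - (0.784027)/(-1.429318) = 0.708532
w_1 = 0.708532: f = -0.140518, f' = -1.920720 → w_2 = 0.708532 - (-0.140518)/(-1.920720) = 0.635373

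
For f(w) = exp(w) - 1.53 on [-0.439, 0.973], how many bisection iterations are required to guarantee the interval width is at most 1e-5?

Initial width b − a = 0.973 − -0.439 = 1.412000.
After n steps the width is (b−a)/2^n; need (b−a)/2^n ≤ 1e-5.
So n ≥ log₂(1.412000/1e-5) = log₂(141200.0000) ≈ 17.1074.
Hence n = 18.

18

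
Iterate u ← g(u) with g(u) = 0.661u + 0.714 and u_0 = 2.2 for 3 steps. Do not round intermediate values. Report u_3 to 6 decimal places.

u_1 = g(2.200000) = 2.168200
u_2 = g(2.168200) = 2.147180
u_3 = g(2.147180) = 2.133286

2.133286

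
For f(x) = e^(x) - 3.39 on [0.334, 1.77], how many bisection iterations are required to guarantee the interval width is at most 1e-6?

21

Initial width b − a = 1.77 − 0.334 = 1.436000.
After n steps the width is (b−a)/2^n; need (b−a)/2^n ≤ 1e-6.
So n ≥ log₂(1.436000/1e-6) = log₂(1436000.0000) ≈ 20.4536.
Hence n = 21.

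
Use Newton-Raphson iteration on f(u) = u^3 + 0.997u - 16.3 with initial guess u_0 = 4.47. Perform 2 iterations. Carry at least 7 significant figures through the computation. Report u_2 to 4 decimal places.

f'(u) = 3u^2 + 0.997
u_0 = 4.470000: f = 77.471213, f' = 60.939700 → u_1 = 4.470000 - (77.471213)/(60.939700) = 3.198723
u_1 = 3.198723: f = 19.617927, f' = 31.692495 → u_2 = 3.198723 - (19.617927)/(31.692495) = 2.579715

2.5797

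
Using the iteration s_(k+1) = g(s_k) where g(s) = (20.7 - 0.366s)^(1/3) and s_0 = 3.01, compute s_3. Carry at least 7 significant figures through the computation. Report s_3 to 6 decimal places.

2.701293

s_1 = g(3.010000) = 2.696123
s_2 = g(2.696123) = 2.701381
s_3 = g(2.701381) = 2.701293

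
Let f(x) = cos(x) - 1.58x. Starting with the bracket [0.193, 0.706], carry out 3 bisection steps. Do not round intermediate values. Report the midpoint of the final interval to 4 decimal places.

f(0.193000) = 0.676493, f(0.706000) = -0.354517 (opposite signs)
step 1: m = 0.449500, f(m) = 0.190454 > 0 → root in [0.449500, 0.706000]
step 2: m = 0.577750, f(m) = -0.075151 < 0 → root in [0.449500, 0.577750]
step 3: m = 0.513625, f(m) = 0.059442 > 0 → root in [0.513625, 0.577750]
Midpoint of [0.513625, 0.577750] = 0.545687

0.5457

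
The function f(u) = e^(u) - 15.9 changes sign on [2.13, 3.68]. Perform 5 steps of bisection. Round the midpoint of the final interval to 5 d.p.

2.78391

f(2.130000) = -7.485133, f(3.680000) = 23.746394 (opposite signs)
step 1: m = 2.905000, f(m) = 2.365244 > 0 → root in [2.130000, 2.905000]
step 2: m = 2.517500, f(m) = -3.502436 < 0 → root in [2.517500, 2.905000]
step 3: m = 2.711250, f(m) = -0.851926 < 0 → root in [2.711250, 2.905000]
step 4: m = 2.808125, f(m) = 0.678804 > 0 → root in [2.711250, 2.808125]
step 5: m = 2.759688, f(m) = -0.105094 < 0 → root in [2.759688, 2.808125]
Midpoint of [2.759688, 2.808125] = 2.783906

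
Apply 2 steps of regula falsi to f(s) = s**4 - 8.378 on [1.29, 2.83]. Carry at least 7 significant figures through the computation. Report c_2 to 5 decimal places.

1.52848

f(1.290000) = -5.608771, f(2.830000) = 55.764479
step 1: c = 1.430737, f(c) = -4.187753 < 0 → new bracket [1.430737, 2.830000]
step 2: c = 1.528478, f(c) = -2.919960 < 0 → new bracket [1.528478, 2.830000]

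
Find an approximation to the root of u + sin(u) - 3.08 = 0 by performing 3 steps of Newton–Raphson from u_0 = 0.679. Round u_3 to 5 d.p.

f'(u) = 1 + cos(u)
u_0 = 0.679000: f = -1.772985, f' = 1.778201 → u_1 = 0.679000 - (-1.772985)/(1.778201) = 1.676067
u_1 = 1.676067: f = -0.409469, f' = 0.894924 → u_2 = 1.676067 - (-0.409469)/(0.894924) = 2.133613
u_2 = 2.133613: f = -0.100631, f' = 0.466430 → u_3 = 2.133613 - (-0.100631)/(0.466430) = 2.349361

2.34936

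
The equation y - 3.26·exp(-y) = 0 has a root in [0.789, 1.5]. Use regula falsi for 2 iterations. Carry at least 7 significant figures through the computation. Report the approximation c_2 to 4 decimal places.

1.0955

f(0.789000) = -0.692014, f(1.500000) = 0.772596
step 1: c = 1.124941, f(c) = 0.066511 > 0 → new bracket [0.789000, 1.124941]
step 2: c = 1.095484, f(c) = 0.005412 > 0 → new bracket [0.789000, 1.095484]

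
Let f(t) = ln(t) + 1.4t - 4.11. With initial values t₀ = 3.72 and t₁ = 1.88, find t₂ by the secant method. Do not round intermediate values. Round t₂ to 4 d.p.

2.3581

f(t_0) = 2.411724, f(t_1) = -0.846728
t_2 = 1.880000 - (-0.846728)·(1.880000 - 3.720000)/(-0.846728 - (2.411724)) = 2.358135; f(t_2) = 0.049260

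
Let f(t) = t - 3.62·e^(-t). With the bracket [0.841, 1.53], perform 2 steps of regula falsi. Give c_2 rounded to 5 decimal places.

f(0.841000) = -0.720230, f(1.530000) = 0.746141
step 1: c = 1.179413, f(c) = 0.066410 > 0 → new bracket [0.841000, 1.179413]
step 2: c = 1.150843, f(c) = 0.005584 > 0 → new bracket [0.841000, 1.150843]

1.15084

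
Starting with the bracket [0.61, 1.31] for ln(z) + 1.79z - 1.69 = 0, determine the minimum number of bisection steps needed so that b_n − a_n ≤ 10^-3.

Initial width b − a = 1.31 − 0.61 = 0.700000.
After n steps the width is (b−a)/2^n; need (b−a)/2^n ≤ 10^-3.
So n ≥ log₂(0.700000/10^-3) = log₂(700.0000) ≈ 9.4512.
Hence n = 10.

10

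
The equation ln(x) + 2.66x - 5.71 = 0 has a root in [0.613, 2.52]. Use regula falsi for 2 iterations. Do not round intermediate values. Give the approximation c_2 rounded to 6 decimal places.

1.909525

f(0.613000) = -4.568810, f(2.520000) = 1.917459
step 1: c = 1.956256, f(c) = 0.164674 > 0 → new bracket [0.613000, 1.956256]
step 2: c = 1.909525, f(c) = 0.016192 > 0 → new bracket [0.613000, 1.909525]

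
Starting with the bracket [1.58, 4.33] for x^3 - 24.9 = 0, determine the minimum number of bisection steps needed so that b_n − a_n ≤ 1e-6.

22

Initial width b − a = 4.33 − 1.58 = 2.750000.
After n steps the width is (b−a)/2^n; need (b−a)/2^n ≤ 1e-6.
So n ≥ log₂(2.750000/1e-6) = log₂(2750000.0000) ≈ 21.3910.
Hence n = 22.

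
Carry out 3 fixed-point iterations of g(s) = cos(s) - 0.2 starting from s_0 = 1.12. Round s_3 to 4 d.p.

s_1 = g(1.120000) = 0.235682
s_2 = g(0.235682) = 0.772355
s_3 = g(0.772355) = 0.516269

0.5163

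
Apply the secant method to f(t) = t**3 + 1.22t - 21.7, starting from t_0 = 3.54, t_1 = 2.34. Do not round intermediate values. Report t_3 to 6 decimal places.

Secant update: t_(k+1) = t_k − f(t_k)·(t_k − t_(k-1))/(f(t_k) − f(t_(k-1))).
f(t_0) = 26.980664, f(t_1) = -6.032296
t_2 = 2.340000 - (-6.032296)·(2.340000 - 3.540000)/(-6.032296 - (26.980664)) = 2.559270; f(t_2) = -1.814821
t_3 = 2.559270 - (-1.814821)·(2.559270 - 2.340000)/(-1.814821 - (-6.032296)) = 2.653624; f(t_3) = 0.223503

2.653624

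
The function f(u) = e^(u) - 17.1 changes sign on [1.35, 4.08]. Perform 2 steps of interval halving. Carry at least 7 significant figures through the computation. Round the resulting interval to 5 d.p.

[2.71500, 3.39750]

f(1.350000) = -13.242574, f(4.080000) = 42.045470 (opposite signs)
step 1: m = 2.715000, f(m) = -1.995390 < 0 → root in [2.715000, 4.080000]
step 2: m = 3.397500, f(m) = 12.789283 > 0 → root in [2.715000, 3.397500]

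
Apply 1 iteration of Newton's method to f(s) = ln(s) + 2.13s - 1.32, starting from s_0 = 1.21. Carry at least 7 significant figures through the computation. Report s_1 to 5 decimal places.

0.72025

f'(s) = 1/s + 2.13
s_0 = 1.210000: f = 1.447920, f' = 2.956446 → s_1 = 1.210000 - (1.447920)/(2.956446) = 0.720250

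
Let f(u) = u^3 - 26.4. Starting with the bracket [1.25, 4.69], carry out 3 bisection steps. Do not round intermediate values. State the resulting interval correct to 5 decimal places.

f(1.250000) = -24.446875, f(4.690000) = 76.761709 (opposite signs)
step 1: m = 2.970000, f(m) = -0.201927 < 0 → root in [2.970000, 4.690000]
step 2: m = 3.830000, f(m) = 29.781887 > 0 → root in [2.970000, 3.830000]
step 3: m = 3.400000, f(m) = 12.904000 > 0 → root in [2.970000, 3.400000]

[2.97000, 3.40000]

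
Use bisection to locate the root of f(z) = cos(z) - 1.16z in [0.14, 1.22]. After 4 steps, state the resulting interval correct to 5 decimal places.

[0.61250, 0.68000]

f(0.140000) = 0.827816, f(1.220000) = -1.071554 (opposite signs)
step 1: m = 0.680000, f(m) = -0.011227 < 0 → root in [0.140000, 0.680000]
step 2: m = 0.410000, f(m) = 0.441521 > 0 → root in [0.410000, 0.680000]
step 3: m = 0.545000, f(m) = 0.222927 > 0 → root in [0.545000, 0.680000]
step 4: m = 0.612500, f(m) = 0.107713 > 0 → root in [0.612500, 0.680000]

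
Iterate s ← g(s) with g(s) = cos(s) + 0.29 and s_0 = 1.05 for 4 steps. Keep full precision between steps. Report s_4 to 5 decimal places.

s_1 = g(1.050000) = 0.787571
s_2 = g(0.787571) = 0.995569
s_3 = g(0.995569) = 0.834026
s_4 = g(0.834026) = 0.961900

0.96190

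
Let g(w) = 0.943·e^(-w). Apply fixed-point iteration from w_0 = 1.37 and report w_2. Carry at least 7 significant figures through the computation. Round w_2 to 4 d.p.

0.7421

w_1 = g(1.370000) = 0.239623
w_2 = g(0.239623) = 0.742070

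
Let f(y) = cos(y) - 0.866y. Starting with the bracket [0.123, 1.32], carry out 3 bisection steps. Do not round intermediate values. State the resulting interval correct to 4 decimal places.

[0.7215, 0.8711]

f(0.123000) = 0.885927, f(1.320000) = -0.894945 (opposite signs)
step 1: m = 0.721500, f(m) = 0.125997 > 0 → root in [0.721500, 1.320000]
step 2: m = 1.020750, f(m) = -0.361243 < 0 → root in [0.721500, 1.020750]
step 3: m = 0.871125, f(m) = -0.110428 < 0 → root in [0.721500, 0.871125]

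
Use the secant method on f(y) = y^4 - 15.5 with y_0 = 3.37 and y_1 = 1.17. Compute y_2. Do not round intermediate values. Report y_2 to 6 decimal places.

Secant update: y_(k+1) = y_k − f(y_k)·(y_k − y_(k-1))/(f(y_k) − f(y_(k-1))).
f(y_0) = 113.479178, f(y_1) = -13.626113
y_2 = 1.170000 - (-13.626113)·(1.170000 - 3.370000)/(-13.626113 - (113.479178)) = 1.405847; f(y_2) = -11.593816

1.405847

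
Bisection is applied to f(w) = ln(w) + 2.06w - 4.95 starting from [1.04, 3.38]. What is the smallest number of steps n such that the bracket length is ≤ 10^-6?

22

Initial width b − a = 3.38 − 1.04 = 2.340000.
After n steps the width is (b−a)/2^n; need (b−a)/2^n ≤ 10^-6.
So n ≥ log₂(2.340000/10^-6) = log₂(2340000.0000) ≈ 21.1581.
Hence n = 22.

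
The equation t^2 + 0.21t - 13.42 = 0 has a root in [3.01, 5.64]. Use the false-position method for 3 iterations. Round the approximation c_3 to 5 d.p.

3.55342

f(3.010000) = -3.727800, f(5.640000) = 19.574000
step 1: c = 3.430745, f(c) = -0.929533 < 0 → new bracket [3.430745, 5.640000]
step 2: c = 3.530902, f(c) = -0.211241 < 0 → new bracket [3.530902, 5.640000]
step 3: c = 3.553420, f(c) = -0.046986 < 0 → new bracket [3.553420, 5.640000]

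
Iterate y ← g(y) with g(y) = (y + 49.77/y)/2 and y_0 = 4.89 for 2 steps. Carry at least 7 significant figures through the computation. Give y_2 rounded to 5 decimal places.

7.07002

y_1 = g(4.890000) = 7.533957
y_2 = g(7.533957) = 7.070024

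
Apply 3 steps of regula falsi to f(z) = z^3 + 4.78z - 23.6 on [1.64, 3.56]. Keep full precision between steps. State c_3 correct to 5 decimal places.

f(1.640000) = -11.349856, f(3.560000) = 38.534816
step 1: c = 2.076842, f(c) = -4.714708 < 0 → new bracket [2.076842, 3.560000]
step 2: c = 2.238524, f(c) = -1.682639 < 0 → new bracket [2.238524, 3.560000]
step 3: c = 2.293812, f(c) = -0.566510 < 0 → new bracket [2.293812, 3.560000]

2.29381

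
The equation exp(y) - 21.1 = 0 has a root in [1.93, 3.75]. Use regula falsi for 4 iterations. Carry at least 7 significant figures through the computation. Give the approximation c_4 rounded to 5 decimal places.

3.03673

f(1.930000) = -14.210490, f(3.750000) = 21.421082
step 1: c = 2.655848, f(c) = -6.862952 < 0 → new bracket [2.655848, 3.750000]
step 2: c = 2.921337, f(c) = -2.533904 < 0 → new bracket [2.921337, 3.750000]
step 3: c = 3.008991, f(c) = -0.833056 < 0 → new bracket [3.008991, 3.750000]
step 4: c = 3.036730, f(c) = -0.263007 < 0 → new bracket [3.036730, 3.750000]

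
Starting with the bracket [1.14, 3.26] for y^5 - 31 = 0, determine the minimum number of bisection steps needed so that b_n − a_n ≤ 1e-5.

Initial width b − a = 3.26 − 1.14 = 2.120000.
After n steps the width is (b−a)/2^n; need (b−a)/2^n ≤ 1e-5.
So n ≥ log₂(2.120000/1e-5) = log₂(212000.0000) ≈ 17.6937.
Hence n = 18.

18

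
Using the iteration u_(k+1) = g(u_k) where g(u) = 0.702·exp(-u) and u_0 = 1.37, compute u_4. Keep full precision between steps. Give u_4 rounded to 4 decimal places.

0.4752

u_1 = g(1.370000) = 0.178383
u_2 = g(0.178383) = 0.587309
u_3 = g(0.587309) = 0.390187
u_4 = g(0.390187) = 0.475205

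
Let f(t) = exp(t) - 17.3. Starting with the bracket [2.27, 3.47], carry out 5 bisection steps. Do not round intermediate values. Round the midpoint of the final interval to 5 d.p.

2.85125

f(2.270000) = -7.620599, f(3.470000) = 14.836742 (opposite signs)
step 1: m = 2.870000, f(m) = 0.337018 > 0 → root in [2.270000, 2.870000]
step 2: m = 2.570000, f(m) = -4.234176 < 0 → root in [2.570000, 2.870000]
step 3: m = 2.720000, f(m) = -2.119678 < 0 → root in [2.720000, 2.870000]
step 4: m = 2.795000, f(m) = -0.937371 < 0 → root in [2.795000, 2.870000]
step 5: m = 2.832500, f(m) = -0.312123 < 0 → root in [2.832500, 2.870000]
Midpoint of [2.832500, 2.870000] = 2.851250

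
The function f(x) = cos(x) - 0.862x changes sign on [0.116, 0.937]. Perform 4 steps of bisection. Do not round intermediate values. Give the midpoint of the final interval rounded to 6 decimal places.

f(0.116000) = 0.893288, f(0.937000) = -0.215486 (opposite signs)
step 1: m = 0.526500, f(m) = 0.410728 > 0 → root in [0.526500, 0.937000]
step 2: m = 0.731750, f(m) = 0.113238 > 0 → root in [0.731750, 0.937000]
step 3: m = 0.834375, f(m) = -0.047590 < 0 → root in [0.731750, 0.834375]
step 4: m = 0.783063, f(m) = 0.033757 > 0 → root in [0.783063, 0.834375]
Midpoint of [0.783063, 0.834375] = 0.808719

0.808719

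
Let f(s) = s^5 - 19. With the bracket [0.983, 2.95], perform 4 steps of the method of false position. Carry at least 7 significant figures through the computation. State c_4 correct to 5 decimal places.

f(0.983000) = -18.082159, f(2.950000) = 204.413843
step 1: c = 1.142857, f(c) = -17.050335 < 0 → new bracket [1.142857, 2.950000]
step 2: c = 1.281988, f(c) = -15.537266 < 0 → new bracket [1.281988, 2.950000]
step 3: c = 1.399815, f(c) = -13.625305 < 0 → new bracket [1.399815, 2.950000]
step 4: c = 1.496687, f(c) = -11.489748 < 0 → new bracket [1.496687, 2.950000]

1.49669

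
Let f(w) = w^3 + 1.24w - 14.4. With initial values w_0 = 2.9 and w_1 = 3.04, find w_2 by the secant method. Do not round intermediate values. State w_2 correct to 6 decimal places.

2.409701

Secant update: w_(k+1) = w_k − f(w_k)·(w_k − w_(k-1))/(f(w_k) − f(w_(k-1))).
f(w_0) = 13.585000, f(w_1) = 17.464064
w_2 = 3.040000 - (17.464064)·(3.040000 - 2.900000)/(17.464064 - (13.585000)) = 2.409701; f(w_2) = 2.580347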